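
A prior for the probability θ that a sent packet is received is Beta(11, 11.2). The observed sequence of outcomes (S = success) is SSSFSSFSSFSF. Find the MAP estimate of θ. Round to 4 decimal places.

Prior: Beta(11, 11.2).
Data: 8 successes in 12 trials (from the sequence). The binomial likelihood contributes θ^8(1−θ)^4, so the posterior is Beta(11+8, 11.2+4) = Beta(19, 15.2).
For Beta(a, b) with a, b > 1 the mode is (a−1)/(a+b−2) = 18/32.2 ≈ 0.5590.

θ̂_MAP = 0.5590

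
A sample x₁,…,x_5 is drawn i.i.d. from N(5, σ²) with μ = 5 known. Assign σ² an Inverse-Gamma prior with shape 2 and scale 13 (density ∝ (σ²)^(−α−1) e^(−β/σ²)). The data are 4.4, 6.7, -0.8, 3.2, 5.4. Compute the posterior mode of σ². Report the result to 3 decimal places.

Sum of squared deviations about the known mean: SS = (4.4−5)² + (6.7−5)² + (-0.8−5)² + (3.2−5)² + (5.4−5)² = 40.29.
The Normal likelihood contributes (σ²)^(−n/2) exp(−SS/(2σ²)), so the posterior is Inverse-Gamma(α + n/2, β + SS/2) = Inverse-Gamma(4.5, 33.145).
The mode of Inverse-Gamma(a, b) is b/(a+1) = 33.145/5.5 ≈ 6.026.

σ̂²_MAP = 6.026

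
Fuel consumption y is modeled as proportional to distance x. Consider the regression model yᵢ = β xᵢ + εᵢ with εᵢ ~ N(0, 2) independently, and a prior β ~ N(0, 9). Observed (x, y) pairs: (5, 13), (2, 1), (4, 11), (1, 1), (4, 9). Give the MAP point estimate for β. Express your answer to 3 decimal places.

β̂_MAP = 2.379

log p(β | y) = −Σ(yᵢ − βxᵢ)²/(2·2) − β²/(2·9) + const.
Setting the derivative to zero: Σxᵢ(yᵢ − βxᵢ)/2 − β/9 = 0, so β = Σxᵢyᵢ / (Σxᵢ² + σ²/τ²).
Σxᵢyᵢ = 5·13 + 2·1 + 4·11 + 1·1 + 4·9 = 148; Σxᵢ² = 62; σ²/τ² = 2/9.
β̂_MAP = 148 / (62 + 2/9) = 148/(560/9) = 333/140 ≈ 2.379.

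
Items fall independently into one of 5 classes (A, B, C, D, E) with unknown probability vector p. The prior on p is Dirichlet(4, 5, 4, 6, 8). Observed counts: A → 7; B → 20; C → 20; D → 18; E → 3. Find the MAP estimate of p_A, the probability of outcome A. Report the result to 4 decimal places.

MAP estimate of p_A = 0.1111

The posterior is Dirichlet(αᵢ + nᵢ) = Dirichlet(11, 25, 24, 24, 11).
For a Dirichlet(a₁,…,a_K) with all aᵢ > 1, the mode has j-th component (aⱼ − 1)/(Σaᵢ − K).
Here Σaᵢ = 95 and K = 5, so p_A = (11 − 1)/(95 − 5) = 10/90 ≈ 0.1111.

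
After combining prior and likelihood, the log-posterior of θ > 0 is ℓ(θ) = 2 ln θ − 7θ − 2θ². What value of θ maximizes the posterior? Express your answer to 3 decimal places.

θ̂_MAP = 0.250

ℓ'(θ) = 2/θ − 7 − 4θ. Setting this to zero and multiplying by θ: 4θ² + 7θ − 2 = 0.
θ = (−7 + √(7² + 4·4·2)) / (2·4) = (−7 + √81) / 8 = (−7 + 9)/8 = 1/4.
ℓ''(θ) = −2/θ² − 4 < 0, confirming a maximum.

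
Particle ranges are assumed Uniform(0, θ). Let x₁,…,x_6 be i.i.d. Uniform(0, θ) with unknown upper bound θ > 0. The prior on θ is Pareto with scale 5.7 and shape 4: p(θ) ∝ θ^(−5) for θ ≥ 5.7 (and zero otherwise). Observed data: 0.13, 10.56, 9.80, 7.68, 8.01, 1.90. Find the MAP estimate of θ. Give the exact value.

The Uniform(0, θ) likelihood is θ^(−n) for θ ≥ max(xᵢ), zero otherwise. Here max(xᵢ) = 10.56.
Posterior ∝ θ^(−5) · θ^(−6) = θ^(−11) on θ ≥ max(5.7, 10.56) = 10.56.
This density is strictly decreasing in θ, so the posterior mode lies at the lower boundary of the support.

θ̂_MAP = 10.56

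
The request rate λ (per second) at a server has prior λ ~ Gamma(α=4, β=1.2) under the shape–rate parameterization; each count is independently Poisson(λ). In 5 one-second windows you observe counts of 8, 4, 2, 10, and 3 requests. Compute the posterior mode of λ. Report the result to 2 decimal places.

λ̂_MAP = 4.84

Σxᵢ = 8+4+2+10+3 = 27, with n = 5.
Posterior ∝ λ^3e^(−1.2λ) · λ^27e^(−5λ) = λ^30e^(−6.2λ), i.e. Gamma(shape=31, rate=6.2).
The mode of a Gamma(a, b) with a ≥ 1 (shape–rate) is (a−1)/b = 30/6.2 ≈ 4.84.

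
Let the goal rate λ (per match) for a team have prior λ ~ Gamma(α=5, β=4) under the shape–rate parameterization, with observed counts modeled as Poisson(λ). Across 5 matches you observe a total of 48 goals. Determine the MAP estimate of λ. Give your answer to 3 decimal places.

λ̂_MAP = 5.778

Σxᵢ = 48, n = 5.
Posterior ∝ λ^4e^(−4λ) · λ^48e^(−5λ) = λ^52e^(−9λ), i.e. Gamma(shape=53, rate=9).
The mode of a Gamma(a, b) with a ≥ 1 (shape–rate) is (a−1)/b = 52/9 ≈ 5.778.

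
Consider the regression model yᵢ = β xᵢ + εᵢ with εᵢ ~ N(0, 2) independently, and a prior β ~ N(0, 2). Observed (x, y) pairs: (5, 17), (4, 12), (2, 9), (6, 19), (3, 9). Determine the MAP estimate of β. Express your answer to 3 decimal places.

log p(β | y) = −Σ(yᵢ − βxᵢ)²/(2·2) − β²/(2·2) + const.
Setting the derivative to zero: Σxᵢ(yᵢ − βxᵢ)/2 − β/2 = 0, so β = Σxᵢyᵢ / (Σxᵢ² + σ²/τ²).
Σxᵢyᵢ = 5·17 + 4·12 + 2·9 + 6·19 + 3·9 = 292; Σxᵢ² = 90; σ²/τ² = 1.
β̂_MAP = 292 / (90 + 1) = 292/91 ≈ 3.209.

β̂_MAP = 3.209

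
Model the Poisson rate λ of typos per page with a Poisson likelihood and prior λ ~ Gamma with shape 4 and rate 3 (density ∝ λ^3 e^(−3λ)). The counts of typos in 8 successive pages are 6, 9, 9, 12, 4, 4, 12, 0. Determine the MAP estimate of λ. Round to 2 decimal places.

Σxᵢ = 6+9+9+12+4+4+12+0 = 56, with n = 8.
Posterior ∝ λ^3e^(−3λ) · λ^56e^(−8λ) = λ^59e^(−11λ), i.e. Gamma(shape=60, rate=11).
The mode of a Gamma(a, b) with a ≥ 1 (shape–rate) is (a−1)/b = 59/11 ≈ 5.36.

λ̂_MAP = 5.36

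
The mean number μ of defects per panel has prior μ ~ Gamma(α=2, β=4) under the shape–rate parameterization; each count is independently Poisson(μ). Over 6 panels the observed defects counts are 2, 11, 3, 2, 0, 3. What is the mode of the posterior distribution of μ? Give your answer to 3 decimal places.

μ̂_MAP = 2.200

Σxᵢ = 2+11+3+2+0+3 = 21, with n = 6.
Posterior ∝ μe^(−4μ) · μ^21e^(−6μ) = μ^22e^(−10μ), i.e. Gamma(shape=23, rate=10).
The mode of a Gamma(a, b) with a ≥ 1 (shape–rate) is (a−1)/b = 22/10 ≈ 2.200.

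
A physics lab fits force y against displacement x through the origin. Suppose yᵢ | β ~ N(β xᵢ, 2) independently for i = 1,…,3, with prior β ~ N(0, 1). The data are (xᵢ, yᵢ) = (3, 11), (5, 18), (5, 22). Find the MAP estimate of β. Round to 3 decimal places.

log p(β | y) = −Σ(yᵢ − βxᵢ)²/(2·2) − β²/(2·1) + const.
Setting the derivative to zero: Σxᵢ(yᵢ − βxᵢ)/2 − β/1 = 0, so β = Σxᵢyᵢ / (Σxᵢ² + σ²/τ²).
Σxᵢyᵢ = 3·11 + 5·18 + 5·22 = 233; Σxᵢ² = 59; σ²/τ² = 2.
β̂_MAP = 233 / (59 + 2) = 233/61 ≈ 3.820.

β̂_MAP = 3.820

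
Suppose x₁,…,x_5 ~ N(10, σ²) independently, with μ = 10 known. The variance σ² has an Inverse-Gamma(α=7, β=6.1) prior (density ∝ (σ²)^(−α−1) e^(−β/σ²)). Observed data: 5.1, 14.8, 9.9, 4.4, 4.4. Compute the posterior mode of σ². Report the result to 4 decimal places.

Sum of squared deviations about the known mean: SS = (5.1−10)² + (14.8−10)² + (9.9−10)² + (4.4−10)² + (4.4−10)² = 109.78.
The Normal likelihood contributes (σ²)^(−n/2) exp(−SS/(2σ²)), so the posterior is Inverse-Gamma(α + n/2, β + SS/2) = Inverse-Gamma(9.5, 60.99).
The mode of Inverse-Gamma(a, b) is b/(a+1) = 60.99/10.5 ≈ 5.8086.

σ̂²_MAP = 5.8086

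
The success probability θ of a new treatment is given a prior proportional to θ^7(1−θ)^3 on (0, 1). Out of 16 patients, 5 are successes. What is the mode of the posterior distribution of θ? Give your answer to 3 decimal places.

θ̂_MAP = 0.462

The prior density ∝ θ^7(1−θ)^3 is the kernel of Beta(8, 4).
Data: 5 successes in 16 trials. The binomial likelihood contributes θ^5(1−θ)^11, so the posterior is Beta(8+5, 4+11) = Beta(13, 15).
For Beta(a, b) with a, b > 1 the mode is (a−1)/(a+b−2) = 12/26 ≈ 0.462.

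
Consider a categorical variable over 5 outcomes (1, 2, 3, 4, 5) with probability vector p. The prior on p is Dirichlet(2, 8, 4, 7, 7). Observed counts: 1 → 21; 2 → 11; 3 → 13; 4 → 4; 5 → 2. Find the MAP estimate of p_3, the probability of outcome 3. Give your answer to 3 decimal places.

The posterior is Dirichlet(αᵢ + nᵢ) = Dirichlet(23, 19, 17, 11, 9).
For a Dirichlet(a₁,…,a_K) with all aᵢ > 1, the mode has j-th component (aⱼ − 1)/(Σaᵢ − K).
Here Σaᵢ = 79 and K = 5, so p_3 = (17 − 1)/(79 − 5) = 16/74 ≈ 0.216.

MAP estimate: 0.216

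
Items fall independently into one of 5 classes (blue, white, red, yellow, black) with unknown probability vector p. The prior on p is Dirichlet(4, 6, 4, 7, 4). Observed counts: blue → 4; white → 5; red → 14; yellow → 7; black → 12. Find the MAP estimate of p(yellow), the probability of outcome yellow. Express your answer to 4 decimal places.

MAP estimate of p(yellow) = 0.2097

The posterior is Dirichlet(αᵢ + nᵢ) = Dirichlet(8, 11, 18, 14, 16).
For a Dirichlet(a₁,…,a_K) with all aᵢ > 1, the mode has j-th component (aⱼ − 1)/(Σaᵢ − K).
Here Σaᵢ = 67 and K = 5, so p(yellow) = (14 − 1)/(67 − 5) = 13/62 ≈ 0.2097.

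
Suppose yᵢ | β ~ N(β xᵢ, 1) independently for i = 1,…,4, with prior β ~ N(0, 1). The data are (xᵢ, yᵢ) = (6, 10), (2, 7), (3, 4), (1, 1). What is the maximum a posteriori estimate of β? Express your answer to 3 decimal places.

β̂_MAP = 1.706

log p(β | y) = −Σ(yᵢ − βxᵢ)²/(2·1) − β²/(2·1) + const.
Setting the derivative to zero: Σxᵢ(yᵢ − βxᵢ)/1 − β/1 = 0, so β = Σxᵢyᵢ / (Σxᵢ² + σ²/τ²).
Σxᵢyᵢ = 6·10 + 2·7 + 3·4 + 1·1 = 87; Σxᵢ² = 50; σ²/τ² = 1.
β̂_MAP = 87 / (50 + 1) = 87/51 ≈ 1.706.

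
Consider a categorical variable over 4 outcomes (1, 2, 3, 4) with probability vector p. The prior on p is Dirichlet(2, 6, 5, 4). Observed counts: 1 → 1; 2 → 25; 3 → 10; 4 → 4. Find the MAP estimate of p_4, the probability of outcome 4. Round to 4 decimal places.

The posterior is Dirichlet(αᵢ + nᵢ) = Dirichlet(3, 31, 15, 8).
For a Dirichlet(a₁,…,a_K) with all aᵢ > 1, the mode has j-th component (aⱼ − 1)/(Σaᵢ − K).
Here Σaᵢ = 57 and K = 4, so p_4 = (8 − 1)/(57 − 4) = 7/53 ≈ 0.1321.

MAP estimate: 0.1321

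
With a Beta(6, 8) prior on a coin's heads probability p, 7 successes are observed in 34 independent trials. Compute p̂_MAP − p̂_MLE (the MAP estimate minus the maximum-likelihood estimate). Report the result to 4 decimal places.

MAP − MLE = 0.0550

Posterior is Beta(13, 35); MAP = (13−1)/(48−2) = 12/46 ≈ 0.26087.
MLE ignores the prior: p̂_MLE = k/n = 7/34 ≈ 0.20588.
Difference = 12/46 − 7/34 = 43/782 ≈ 0.0550.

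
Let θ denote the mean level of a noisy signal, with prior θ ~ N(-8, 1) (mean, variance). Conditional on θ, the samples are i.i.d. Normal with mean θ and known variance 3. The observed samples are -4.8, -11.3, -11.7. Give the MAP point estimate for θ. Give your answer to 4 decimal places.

θ̂_MAP = -8.6333

n = 3; x̄ = ((-4.8) + (-11.3) + (-11.7))/3 = -27.8/3 = -139/15 ≈ -9.2667.
For a Normal prior and Normal likelihood with known variance, the posterior is Normal; its mode equals its mean, the precision-weighted average.
Prior precision 1/σ₀² = 1/1 = 1; data precision n/σ² = 3/3 = 1.
θ̂ = (1·(-8) + 1·(-139/15)) / (1 + 1) = (-259/15)/2 = -259/30 ≈ -8.6333.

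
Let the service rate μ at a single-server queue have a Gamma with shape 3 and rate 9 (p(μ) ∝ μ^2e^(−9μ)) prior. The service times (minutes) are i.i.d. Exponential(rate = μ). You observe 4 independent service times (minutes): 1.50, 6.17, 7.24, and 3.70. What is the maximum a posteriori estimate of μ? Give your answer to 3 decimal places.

μ̂_MAP = 0.217

The Exponential(rate=μ) likelihood is ∝ μ^n e^(−μΣtᵢ). Here n = 4 and Σtᵢ = 1.50 + 6.17 + 7.24 + 3.70 = 18.61.
Posterior ∝ μ^2e^(−9μ) · μ^4e^(−18.61μ) = μ^6e^(−27.61μ), i.e. Gamma(7, 27.61).
Mode = (a−1)/b = 6/27.61 ≈ 0.217.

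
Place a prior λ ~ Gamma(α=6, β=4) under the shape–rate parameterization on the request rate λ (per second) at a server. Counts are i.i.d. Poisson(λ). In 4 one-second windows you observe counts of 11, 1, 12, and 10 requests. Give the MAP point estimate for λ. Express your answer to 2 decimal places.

λ̂_MAP = 4.88

Σxᵢ = 11+1+12+10 = 34, with n = 4.
Posterior ∝ λ^5e^(−4λ) · λ^34e^(−4λ) = λ^39e^(−8λ), i.e. Gamma(shape=40, rate=8).
The mode of a Gamma(a, b) with a ≥ 1 (shape–rate) is (a−1)/b = 39/8 ≈ 4.88.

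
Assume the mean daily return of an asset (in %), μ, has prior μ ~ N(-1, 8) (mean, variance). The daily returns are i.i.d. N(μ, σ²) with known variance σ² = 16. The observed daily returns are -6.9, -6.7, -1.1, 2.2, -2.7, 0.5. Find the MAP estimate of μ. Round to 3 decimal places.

μ̂_MAP = -2.088

n = 6; x̄ = ((-6.9) + (-6.7) + (-1.1) + 2.2 + (-2.7) + 0.5)/6 = -14.7/6 = -2.45.
For a Normal prior and Normal likelihood with known variance, the posterior is Normal; its mode equals its mean, the precision-weighted average.
Prior precision 1/σ₀² = 1/8 = 0.125; data precision n/σ² = 6/16 = 0.375.
μ̂ = (0.125·(-1) + 0.375·(-2.45)) / (0.125 + 0.375) = (-1.04375)/0.5 = -2.0875 ≈ -2.088.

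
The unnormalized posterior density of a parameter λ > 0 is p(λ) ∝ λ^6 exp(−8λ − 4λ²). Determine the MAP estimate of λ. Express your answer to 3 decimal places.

λ̂_MAP = 0.500

ℓ'(λ) = 6/λ − 8 − 8λ. Setting this to zero and multiplying by λ: 8λ² + 8λ − 6 = 0.
λ = (−8 + √(8² + 4·8·6)) / (2·8) = (−8 + √256) / 16 = (−8 + 16)/16 = 1/2.
ℓ''(λ) = −6/λ² − 8 < 0, confirming a maximum.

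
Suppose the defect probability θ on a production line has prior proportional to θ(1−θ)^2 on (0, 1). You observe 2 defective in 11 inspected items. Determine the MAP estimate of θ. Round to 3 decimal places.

θ̂_MAP = 0.214

The prior density ∝ θ(1−θ)^2 is the kernel of Beta(2, 3).
Data: 2 successes in 11 trials. The binomial likelihood contributes θ^2(1−θ)^9, so the posterior is Beta(2+2, 3+9) = Beta(4, 12).
For Beta(a, b) with a, b > 1 the mode is (a−1)/(a+b−2) = 3/14 ≈ 0.214.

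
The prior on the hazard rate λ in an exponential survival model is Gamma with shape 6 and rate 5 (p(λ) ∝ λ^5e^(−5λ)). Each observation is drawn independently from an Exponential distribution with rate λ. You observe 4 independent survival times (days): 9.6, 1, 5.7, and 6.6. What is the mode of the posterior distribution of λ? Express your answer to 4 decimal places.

The Exponential(rate=λ) likelihood is ∝ λ^n e^(−λΣtᵢ). Here n = 4 and Σtᵢ = 9.6 + 1 + 5.7 + 6.6 = 22.9.
Posterior ∝ λ^5e^(−5λ) · λ^4e^(−22.9λ) = λ^9e^(−27.9λ), i.e. Gamma(10, 27.9).
Mode = (a−1)/b = 9/27.9 ≈ 0.3226.

λ̂_MAP = 0.3226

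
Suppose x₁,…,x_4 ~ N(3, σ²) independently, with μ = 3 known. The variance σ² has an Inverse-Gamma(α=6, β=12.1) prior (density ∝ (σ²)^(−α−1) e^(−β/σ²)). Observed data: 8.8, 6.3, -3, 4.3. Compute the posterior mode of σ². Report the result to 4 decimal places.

σ̂²_MAP = 5.9122

Sum of squared deviations about the known mean: SS = (8.8−3)² + (6.3−3)² + (-3−3)² + (4.3−3)² = 82.22.
The Normal likelihood contributes (σ²)^(−n/2) exp(−SS/(2σ²)), so the posterior is Inverse-Gamma(α + n/2, β + SS/2) = Inverse-Gamma(8, 53.21).
The mode of Inverse-Gamma(a, b) is b/(a+1) = 53.21/9 ≈ 5.9122.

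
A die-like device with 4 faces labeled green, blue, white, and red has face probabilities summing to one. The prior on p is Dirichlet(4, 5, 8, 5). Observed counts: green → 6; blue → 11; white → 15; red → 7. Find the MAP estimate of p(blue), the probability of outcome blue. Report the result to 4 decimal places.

The posterior is Dirichlet(αᵢ + nᵢ) = Dirichlet(10, 16, 23, 12).
For a Dirichlet(a₁,…,a_K) with all aᵢ > 1, the mode has j-th component (aⱼ − 1)/(Σaᵢ − K).
Here Σaᵢ = 61 and K = 4, so p(blue) = (16 − 1)/(61 − 4) = 15/57 ≈ 0.2632.

MAP estimate of p(blue) = 0.2632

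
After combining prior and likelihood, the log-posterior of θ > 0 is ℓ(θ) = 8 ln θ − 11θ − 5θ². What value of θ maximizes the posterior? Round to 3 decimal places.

θ̂_MAP = 0.500

ℓ'(θ) = 8/θ − 11 − 10θ. Setting this to zero and multiplying by θ: 10θ² + 11θ − 8 = 0.
θ = (−11 + √(11² + 4·10·8)) / (2·10) = (−11 + √441) / 20 = (−11 + 21)/20 = 1/2.
ℓ''(θ) = −8/θ² − 10 < 0, confirming a maximum.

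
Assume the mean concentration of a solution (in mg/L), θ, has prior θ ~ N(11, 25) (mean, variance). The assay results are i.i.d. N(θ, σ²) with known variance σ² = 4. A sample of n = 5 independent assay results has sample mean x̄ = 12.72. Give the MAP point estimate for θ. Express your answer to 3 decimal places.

θ̂_MAP = 12.667

n = 5, x̄ = 12.72.
For a Normal prior and Normal likelihood with known variance, the posterior is Normal; its mode equals its mean, the precision-weighted average.
Prior precision 1/σ₀² = 1/25 = 0.04; data precision n/σ² = 5/4 = 1.25.
θ̂ = (0.04·11 + 1.25·12.72) / (0.04 + 1.25) = 16.34/1.29 = 38/3 ≈ 12.667.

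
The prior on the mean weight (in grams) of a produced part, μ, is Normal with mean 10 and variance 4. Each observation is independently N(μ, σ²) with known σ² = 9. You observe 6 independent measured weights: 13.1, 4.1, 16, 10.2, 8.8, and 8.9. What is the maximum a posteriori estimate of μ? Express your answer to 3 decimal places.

μ̂_MAP = 10.133

n = 6; x̄ = (13.1 + 4.1 + 16 + 10.2 + 8.8 + 8.9)/6 = 61.1/6 = 611/60 ≈ 10.1833.
For a Normal prior and Normal likelihood with known variance, the posterior is Normal; its mode equals its mean, the precision-weighted average.
Prior precision 1/σ₀² = 1/4 = 0.25; data precision n/σ² = 6/9 = 2/3.
μ̂ = (0.25·10 + (2/3)·(611/60)) / (0.25 + 2/3) = (418/45)/(11/12) = 152/15 ≈ 10.133.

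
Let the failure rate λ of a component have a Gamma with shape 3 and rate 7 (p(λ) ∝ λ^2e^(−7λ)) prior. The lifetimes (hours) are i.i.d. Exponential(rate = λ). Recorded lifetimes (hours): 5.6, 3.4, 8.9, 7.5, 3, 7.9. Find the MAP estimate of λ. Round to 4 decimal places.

The Exponential(rate=λ) likelihood is ∝ λ^n e^(−λΣtᵢ). Here n = 6 and Σtᵢ = 5.6 + 3.4 + 8.9 + 7.5 + 3 + 7.9 = 36.3.
Posterior ∝ λ^2e^(−7λ) · λ^6e^(−36.3λ) = λ^8e^(−43.3λ), i.e. Gamma(9, 43.3).
Mode = (a−1)/b = 8/43.3 ≈ 0.1848.

λ̂_MAP = 0.1848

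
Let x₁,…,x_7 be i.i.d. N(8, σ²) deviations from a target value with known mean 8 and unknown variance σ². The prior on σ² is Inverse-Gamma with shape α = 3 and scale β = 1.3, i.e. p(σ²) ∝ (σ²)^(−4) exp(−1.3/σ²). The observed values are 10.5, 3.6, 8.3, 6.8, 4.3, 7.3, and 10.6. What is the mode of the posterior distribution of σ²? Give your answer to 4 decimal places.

Sum of squared deviations about the known mean: SS = (10.5−8)² + (3.6−8)² + (8.3−8)² + (6.8−8)² + (4.3−8)² + (7.3−8)² + (10.6−8)² = 48.08.
The Normal likelihood contributes (σ²)^(−n/2) exp(−SS/(2σ²)), so the posterior is Inverse-Gamma(α + n/2, β + SS/2) = Inverse-Gamma(6.5, 25.34).
The mode of Inverse-Gamma(a, b) is b/(a+1) = 25.34/7.5 ≈ 3.3787.

σ̂²_MAP = 3.3787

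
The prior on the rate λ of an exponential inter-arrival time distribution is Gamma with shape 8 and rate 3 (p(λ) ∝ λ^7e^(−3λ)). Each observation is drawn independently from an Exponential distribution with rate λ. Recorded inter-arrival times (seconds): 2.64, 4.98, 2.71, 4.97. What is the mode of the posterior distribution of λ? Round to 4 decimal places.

λ̂_MAP = 0.6011

The Exponential(rate=λ) likelihood is ∝ λ^n e^(−λΣtᵢ). Here n = 4 and Σtᵢ = 2.64 + 4.98 + 2.71 + 4.97 = 15.30.
Posterior ∝ λ^7e^(−3λ) · λ^4e^(−15.30λ) = λ^11e^(−18.30λ), i.e. Gamma(12, 18.30).
Mode = (a−1)/b = 11/18.30 ≈ 0.6011.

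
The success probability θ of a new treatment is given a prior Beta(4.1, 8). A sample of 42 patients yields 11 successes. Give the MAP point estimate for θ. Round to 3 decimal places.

Prior: Beta(4.1, 8).
Data: 11 successes in 42 trials. The binomial likelihood contributes θ^11(1−θ)^31, so the posterior is Beta(4.1+11, 8+31) = Beta(15.1, 39).
For Beta(a, b) with a, b > 1 the mode is (a−1)/(a+b−2) = 14.1/52.1 ≈ 0.271.

θ̂_MAP = 0.271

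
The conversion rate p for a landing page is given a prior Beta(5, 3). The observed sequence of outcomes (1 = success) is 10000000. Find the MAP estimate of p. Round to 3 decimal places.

Prior: Beta(5, 3).
Data: 1 success in 8 trials (from the sequence). The binomial likelihood contributes p(1−p)^7, so the posterior is Beta(5+1, 3+7) = Beta(6, 10).
For Beta(a, b) with a, b > 1 the mode is (a−1)/(a+b−2) = 5/14 ≈ 0.357.

p̂_MAP = 0.357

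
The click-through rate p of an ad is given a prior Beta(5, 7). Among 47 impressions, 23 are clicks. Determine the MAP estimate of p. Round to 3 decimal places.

p̂_MAP = 0.474

Prior: Beta(5, 7).
Data: 23 successes in 47 trials. The binomial likelihood contributes p^23(1−p)^24, so the posterior is Beta(5+23, 7+24) = Beta(28, 31).
For Beta(a, b) with a, b > 1 the mode is (a−1)/(a+b−2) = 27/57 ≈ 0.474.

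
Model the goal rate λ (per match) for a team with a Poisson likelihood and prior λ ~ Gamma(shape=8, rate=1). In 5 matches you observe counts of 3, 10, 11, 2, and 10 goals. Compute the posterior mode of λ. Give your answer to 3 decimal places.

Σxᵢ = 3+10+11+2+10 = 36, with n = 5.
Posterior ∝ λ^7e^(−1λ) · λ^36e^(−5λ) = λ^43e^(−6λ), i.e. Gamma(shape=44, rate=6).
The mode of a Gamma(a, b) with a ≥ 1 (shape–rate) is (a−1)/b = 43/6 ≈ 7.167.

λ̂_MAP = 7.167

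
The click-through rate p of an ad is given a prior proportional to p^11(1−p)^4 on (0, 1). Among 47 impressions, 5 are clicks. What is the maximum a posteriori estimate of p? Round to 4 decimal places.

The prior density ∝ p^11(1−p)^4 is the kernel of Beta(12, 5).
Data: 5 successes in 47 trials. The binomial likelihood contributes p^5(1−p)^42, so the posterior is Beta(12+5, 5+42) = Beta(17, 47).
For Beta(a, b) with a, b > 1 the mode is (a−1)/(a+b−2) = 16/62 ≈ 0.2581.

p̂_MAP = 0.2581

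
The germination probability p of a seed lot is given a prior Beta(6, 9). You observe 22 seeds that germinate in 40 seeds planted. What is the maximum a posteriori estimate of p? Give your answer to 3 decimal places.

p̂_MAP = 0.509

Prior: Beta(6, 9).
Data: 22 successes in 40 trials. The binomial likelihood contributes p^22(1−p)^18, so the posterior is Beta(6+22, 9+18) = Beta(28, 27).
For Beta(a, b) with a, b > 1 the mode is (a−1)/(a+b−2) = 27/53 ≈ 0.509.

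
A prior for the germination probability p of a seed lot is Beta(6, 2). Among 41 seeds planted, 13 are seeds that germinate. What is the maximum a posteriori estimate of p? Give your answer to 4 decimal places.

Prior: Beta(6, 2).
Data: 13 successes in 41 trials. The binomial likelihood contributes p^13(1−p)^28, so the posterior is Beta(6+13, 2+28) = Beta(19, 30).
For Beta(a, b) with a, b > 1 the mode is (a−1)/(a+b−2) = 18/47 ≈ 0.3830.

p̂_MAP = 0.3830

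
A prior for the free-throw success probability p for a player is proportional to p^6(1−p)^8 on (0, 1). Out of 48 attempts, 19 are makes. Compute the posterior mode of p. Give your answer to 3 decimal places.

p̂_MAP = 0.403

The prior density ∝ p^6(1−p)^8 is the kernel of Beta(7, 9).
Data: 19 successes in 48 trials. The binomial likelihood contributes p^19(1−p)^29, so the posterior is Beta(7+19, 9+29) = Beta(26, 38).
For Beta(a, b) with a, b > 1 the mode is (a−1)/(a+b−2) = 25/62 ≈ 0.403.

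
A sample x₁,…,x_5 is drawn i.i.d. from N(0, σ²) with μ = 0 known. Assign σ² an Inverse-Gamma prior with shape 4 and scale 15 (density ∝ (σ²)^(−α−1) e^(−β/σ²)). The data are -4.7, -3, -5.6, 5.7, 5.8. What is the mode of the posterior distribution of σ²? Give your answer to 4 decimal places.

Sum of squared deviations about the known mean: SS = (-4.7−0)² + (-3−0)² + (-5.6−0)² + (5.7−0)² + (5.8−0)² = 128.58.
The Normal likelihood contributes (σ²)^(−n/2) exp(−SS/(2σ²)), so the posterior is Inverse-Gamma(α + n/2, β + SS/2) = Inverse-Gamma(6.5, 79.29).
The mode of Inverse-Gamma(a, b) is b/(a+1) = 79.29/7.5 ≈ 10.5720.

σ̂²_MAP = 10.5720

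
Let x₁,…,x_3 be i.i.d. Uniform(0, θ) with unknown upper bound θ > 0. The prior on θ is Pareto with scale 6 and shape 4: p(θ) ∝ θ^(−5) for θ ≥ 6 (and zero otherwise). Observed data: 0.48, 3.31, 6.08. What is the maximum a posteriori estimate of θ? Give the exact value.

The Uniform(0, θ) likelihood is θ^(−n) for θ ≥ max(xᵢ), zero otherwise. Here max(xᵢ) = 6.08.
Posterior ∝ θ^(−5) · θ^(−3) = θ^(−8) on θ ≥ max(6, 6.08) = 6.08.
This density is strictly decreasing in θ, so the posterior mode lies at the lower boundary of the support.

θ̂_MAP = 6.08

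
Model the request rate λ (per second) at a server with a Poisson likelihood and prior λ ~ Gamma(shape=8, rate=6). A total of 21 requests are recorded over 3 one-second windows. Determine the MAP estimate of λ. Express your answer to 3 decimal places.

Σxᵢ = 21, n = 3.
Posterior ∝ λ^7e^(−6λ) · λ^21e^(−3λ) = λ^28e^(−9λ), i.e. Gamma(shape=29, rate=9).
The mode of a Gamma(a, b) with a ≥ 1 (shape–rate) is (a−1)/b = 28/9 ≈ 3.111.

λ̂_MAP = 3.111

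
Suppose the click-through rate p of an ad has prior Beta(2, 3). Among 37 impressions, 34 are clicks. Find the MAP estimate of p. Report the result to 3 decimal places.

Prior: Beta(2, 3).
Data: 34 successes in 37 trials. The binomial likelihood contributes p^34(1−p)^3, so the posterior is Beta(2+34, 3+3) = Beta(36, 6).
For Beta(a, b) with a, b > 1 the mode is (a−1)/(a+b−2) = 35/40 ≈ 0.875.

p̂_MAP = 0.875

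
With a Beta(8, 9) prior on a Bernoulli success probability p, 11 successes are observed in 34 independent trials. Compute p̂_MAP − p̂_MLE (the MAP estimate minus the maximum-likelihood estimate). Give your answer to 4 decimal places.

Posterior is Beta(19, 32); MAP = (19−1)/(51−2) = 18/49 ≈ 0.36735.
MLE ignores the prior: p̂_MLE = k/n = 11/34 ≈ 0.32353.
Difference = 18/49 − 11/34 = 73/1666 ≈ 0.0438.

MAP − MLE = 0.0438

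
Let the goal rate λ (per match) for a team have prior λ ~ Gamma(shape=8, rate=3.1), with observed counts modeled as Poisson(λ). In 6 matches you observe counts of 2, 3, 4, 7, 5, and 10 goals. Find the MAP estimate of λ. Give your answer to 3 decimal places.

λ̂_MAP = 4.176

Σxᵢ = 2+3+4+7+5+10 = 31, with n = 6.
Posterior ∝ λ^7e^(−3.1λ) · λ^31e^(−6λ) = λ^38e^(−9.1λ), i.e. Gamma(shape=39, rate=9.1).
The mode of a Gamma(a, b) with a ≥ 1 (shape–rate) is (a−1)/b = 38/9.1 ≈ 4.176.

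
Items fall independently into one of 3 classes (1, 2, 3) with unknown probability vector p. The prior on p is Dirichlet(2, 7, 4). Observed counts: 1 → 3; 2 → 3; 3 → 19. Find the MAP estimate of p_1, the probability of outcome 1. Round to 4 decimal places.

MAP estimate: 0.1143

The posterior is Dirichlet(αᵢ + nᵢ) = Dirichlet(5, 10, 23).
For a Dirichlet(a₁,…,a_K) with all aᵢ > 1, the mode has j-th component (aⱼ − 1)/(Σaᵢ − K).
Here Σaᵢ = 38 and K = 3, so p_1 = (5 − 1)/(38 − 3) = 4/35 ≈ 0.1143.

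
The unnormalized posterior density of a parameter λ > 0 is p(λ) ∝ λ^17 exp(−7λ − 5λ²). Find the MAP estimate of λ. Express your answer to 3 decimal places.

ℓ'(λ) = 17/λ − 7 − 10λ. Setting this to zero and multiplying by λ: 10λ² + 7λ − 17 = 0.
λ = (−7 + √(7² + 4·10·17)) / (2·10) = (−7 + √729) / 20 = (−7 + 27)/20 = 1.
ℓ''(λ) = −17/λ² − 10 < 0, confirming a maximum.

λ̂_MAP = 1.000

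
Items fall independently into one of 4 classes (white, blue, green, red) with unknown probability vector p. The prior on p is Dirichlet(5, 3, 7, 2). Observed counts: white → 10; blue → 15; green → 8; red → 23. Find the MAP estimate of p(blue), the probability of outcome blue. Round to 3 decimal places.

MAP estimate of p(blue) = 0.246

The posterior is Dirichlet(αᵢ + nᵢ) = Dirichlet(15, 18, 15, 25).
For a Dirichlet(a₁,…,a_K) with all aᵢ > 1, the mode has j-th component (aⱼ − 1)/(Σaᵢ − K).
Here Σaᵢ = 73 and K = 4, so p(blue) = (18 − 1)/(73 − 4) = 17/69 ≈ 0.246.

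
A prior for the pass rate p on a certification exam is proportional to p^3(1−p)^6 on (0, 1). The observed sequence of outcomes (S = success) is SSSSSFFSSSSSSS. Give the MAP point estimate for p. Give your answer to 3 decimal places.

p̂_MAP = 0.652

The prior density ∝ p^3(1−p)^6 is the kernel of Beta(4, 7).
Data: 12 successes in 14 trials (from the sequence). The binomial likelihood contributes p^12(1−p)^2, so the posterior is Beta(4+12, 7+2) = Beta(16, 9).
For Beta(a, b) with a, b > 1 the mode is (a−1)/(a+b−2) = 15/23 ≈ 0.652.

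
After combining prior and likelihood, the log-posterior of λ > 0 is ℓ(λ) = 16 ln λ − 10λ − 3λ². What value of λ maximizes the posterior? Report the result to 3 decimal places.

λ̂_MAP = 1.000

ℓ'(λ) = 16/λ − 10 − 6λ. Setting this to zero and multiplying by λ: 6λ² + 10λ − 16 = 0.
λ = (−10 + √(10² + 4·6·16)) / (2·6) = (−10 + √484) / 12 = (−10 + 22)/12 = 1.
ℓ''(λ) = −16/λ² − 6 < 0, confirming a maximum.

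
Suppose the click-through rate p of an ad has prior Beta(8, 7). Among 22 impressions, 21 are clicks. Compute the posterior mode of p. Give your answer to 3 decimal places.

Prior: Beta(8, 7).
Data: 21 successes in 22 trials. The binomial likelihood contributes p^21(1−p)^1, so the posterior is Beta(8+21, 7+1) = Beta(29, 8).
For Beta(a, b) with a, b > 1 the mode is (a−1)/(a+b−2) = 28/35 ≈ 0.800.

p̂_MAP = 0.800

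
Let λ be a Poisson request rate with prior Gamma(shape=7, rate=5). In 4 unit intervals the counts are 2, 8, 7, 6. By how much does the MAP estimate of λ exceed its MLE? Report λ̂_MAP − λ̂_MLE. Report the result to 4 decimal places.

Σxᵢ = 23. Posterior is Gamma(30, 9); MAP = (30−1)/9 = 29/9 ≈ 3.22222.
MLE = x̄ = 23/4 ≈ 5.75000.
Difference = 29/9 − 23/4 = -91/36 ≈ -2.5278.

MAP − MLE = -2.5278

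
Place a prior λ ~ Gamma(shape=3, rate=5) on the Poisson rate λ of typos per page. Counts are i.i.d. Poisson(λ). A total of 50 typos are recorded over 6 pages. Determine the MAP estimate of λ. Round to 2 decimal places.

λ̂_MAP = 4.73

Σxᵢ = 50, n = 6.
Posterior ∝ λ^2e^(−5λ) · λ^50e^(−6λ) = λ^52e^(−11λ), i.e. Gamma(shape=53, rate=11).
The mode of a Gamma(a, b) with a ≥ 1 (shape–rate) is (a−1)/b = 52/11 ≈ 4.73.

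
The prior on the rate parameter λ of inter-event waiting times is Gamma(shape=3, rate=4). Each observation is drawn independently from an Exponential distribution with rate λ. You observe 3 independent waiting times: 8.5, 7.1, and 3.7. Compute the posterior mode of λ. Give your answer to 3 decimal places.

λ̂_MAP = 0.215

The Exponential(rate=λ) likelihood is ∝ λ^n e^(−λΣtᵢ). Here n = 3 and Σtᵢ = 8.5 + 7.1 + 3.7 = 19.3.
Posterior ∝ λ^2e^(−4λ) · λ^3e^(−19.3λ) = λ^5e^(−23.3λ), i.e. Gamma(6, 23.3).
Mode = (a−1)/b = 5/23.3 ≈ 0.215.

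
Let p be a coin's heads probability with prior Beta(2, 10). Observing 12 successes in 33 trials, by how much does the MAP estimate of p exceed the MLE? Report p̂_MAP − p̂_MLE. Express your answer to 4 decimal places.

MAP − MLE = -0.0613

Posterior is Beta(14, 31); MAP = (14−1)/(45−2) = 13/43 ≈ 0.30233.
MLE ignores the prior: p̂_MLE = k/n = 12/33 ≈ 0.36364.
Difference = 13/43 − 12/33 = -29/473 ≈ -0.0613.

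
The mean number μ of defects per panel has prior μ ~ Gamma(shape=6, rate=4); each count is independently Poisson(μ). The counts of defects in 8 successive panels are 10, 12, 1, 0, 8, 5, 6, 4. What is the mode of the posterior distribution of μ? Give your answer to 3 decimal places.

μ̂_MAP = 4.250

Σxᵢ = 10+12+1+0+8+5+6+4 = 46, with n = 8.
Posterior ∝ μ^5e^(−4μ) · μ^46e^(−8μ) = μ^51e^(−12μ), i.e. Gamma(shape=52, rate=12).
The mode of a Gamma(a, b) with a ≥ 1 (shape–rate) is (a−1)/b = 51/12 ≈ 4.250.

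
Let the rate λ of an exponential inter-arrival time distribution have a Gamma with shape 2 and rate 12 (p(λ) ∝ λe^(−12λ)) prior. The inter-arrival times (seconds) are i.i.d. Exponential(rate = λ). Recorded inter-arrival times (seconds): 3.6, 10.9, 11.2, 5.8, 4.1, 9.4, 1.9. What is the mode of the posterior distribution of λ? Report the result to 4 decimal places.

λ̂_MAP = 0.1358

The Exponential(rate=λ) likelihood is ∝ λ^n e^(−λΣtᵢ). Here n = 7 and Σtᵢ = 3.6 + 10.9 + 11.2 + 5.8 + 4.1 + 9.4 + 1.9 = 46.9.
Posterior ∝ λe^(−12λ) · λ^7e^(−46.9λ) = λ^8e^(−58.9λ), i.e. Gamma(9, 58.9).
Mode = (a−1)/b = 8/58.9 ≈ 0.1358.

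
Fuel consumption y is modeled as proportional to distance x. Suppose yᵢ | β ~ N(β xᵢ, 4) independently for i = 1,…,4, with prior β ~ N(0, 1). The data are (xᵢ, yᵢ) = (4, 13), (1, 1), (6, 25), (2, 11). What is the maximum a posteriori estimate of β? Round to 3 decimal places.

β̂_MAP = 3.689

log p(β | y) = −Σ(yᵢ − βxᵢ)²/(2·4) − β²/(2·1) + const.
Setting the derivative to zero: Σxᵢ(yᵢ − βxᵢ)/4 − β/1 = 0, so β = Σxᵢyᵢ / (Σxᵢ² + σ²/τ²).
Σxᵢyᵢ = 4·13 + 1·1 + 6·25 + 2·11 = 225; Σxᵢ² = 57; σ²/τ² = 4.
β̂_MAP = 225 / (57 + 4) = 225/61 ≈ 3.689.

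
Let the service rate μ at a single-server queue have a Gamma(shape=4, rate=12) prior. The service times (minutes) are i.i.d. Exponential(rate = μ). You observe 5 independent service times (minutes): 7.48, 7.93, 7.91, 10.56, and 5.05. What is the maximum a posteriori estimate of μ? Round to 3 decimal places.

μ̂_MAP = 0.157

The Exponential(rate=μ) likelihood is ∝ μ^n e^(−μΣtᵢ). Here n = 5 and Σtᵢ = 7.48 + 7.93 + 7.91 + 10.56 + 5.05 = 38.93.
Posterior ∝ μ^3e^(−12μ) · μ^5e^(−38.93μ) = μ^8e^(−50.93μ), i.e. Gamma(9, 50.93).
Mode = (a−1)/b = 8/50.93 ≈ 0.157.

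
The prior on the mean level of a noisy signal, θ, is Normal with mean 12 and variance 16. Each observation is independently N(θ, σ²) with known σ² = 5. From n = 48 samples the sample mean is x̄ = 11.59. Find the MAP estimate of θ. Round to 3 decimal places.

n = 48, x̄ = 11.59.
For a Normal prior and Normal likelihood with known variance, the posterior is Normal; its mode equals its mean, the precision-weighted average.
Prior precision 1/σ₀² = 1/16 = 0.0625; data precision n/σ² = 48/5 = 9.6.
θ̂ = (0.0625·12 + 9.6·11.59) / (0.0625 + 9.6) = 112.014/9.6625 = 224028/19325 ≈ 11.593.

θ̂_MAP = 11.593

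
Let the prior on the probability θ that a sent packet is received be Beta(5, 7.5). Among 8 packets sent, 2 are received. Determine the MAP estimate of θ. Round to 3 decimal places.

Prior: Beta(5, 7.5).
Data: 2 successes in 8 trials. The binomial likelihood contributes θ^2(1−θ)^6, so the posterior is Beta(5+2, 7.5+6) = Beta(7, 13.5).
For Beta(a, b) with a, b > 1 the mode is (a−1)/(a+b−2) = 6/18.5 ≈ 0.324.

θ̂_MAP = 0.324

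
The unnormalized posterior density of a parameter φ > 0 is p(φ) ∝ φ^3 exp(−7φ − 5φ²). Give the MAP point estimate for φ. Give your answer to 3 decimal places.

ℓ'(φ) = 3/φ − 7 − 10φ. Setting this to zero and multiplying by φ: 10φ² + 7φ − 3 = 0.
φ = (−7 + √(7² + 4·10·3)) / (2·10) = (−7 + √169) / 20 = (−7 + 13)/20 = 3/10.
ℓ''(φ) = −3/φ² − 10 < 0, confirming a maximum.

φ̂_MAP = 0.300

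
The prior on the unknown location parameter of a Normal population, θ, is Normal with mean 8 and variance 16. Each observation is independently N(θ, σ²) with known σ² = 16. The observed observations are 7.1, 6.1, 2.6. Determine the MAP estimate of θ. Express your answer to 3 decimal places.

θ̂_MAP = 5.950

n = 3; x̄ = (7.1 + 6.1 + 2.6)/3 = 15.8/3 = 79/15 ≈ 5.2667.
For a Normal prior and Normal likelihood with known variance, the posterior is Normal; its mode equals its mean, the precision-weighted average.
Prior precision 1/σ₀² = 1/16 = 0.0625; data precision n/σ² = 3/16 = 0.1875.
θ̂ = (0.0625·8 + 0.1875·(79/15)) / (0.0625 + 0.1875) = 1.4875/0.25 = 5.950.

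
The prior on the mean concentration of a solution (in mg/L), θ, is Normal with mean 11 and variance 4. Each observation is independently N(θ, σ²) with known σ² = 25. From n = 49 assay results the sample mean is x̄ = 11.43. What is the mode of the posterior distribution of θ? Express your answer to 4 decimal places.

θ̂_MAP = 11.3814

n = 49, x̄ = 11.43.
For a Normal prior and Normal likelihood with known variance, the posterior is Normal; its mode equals its mean, the precision-weighted average.
Prior precision 1/σ₀² = 1/4 = 0.25; data precision n/σ² = 49/25 = 1.96.
θ̂ = (0.25·11 + 1.96·11.43) / (0.25 + 1.96) = 25.1528/2.21 = 62882/5525 ≈ 11.3814.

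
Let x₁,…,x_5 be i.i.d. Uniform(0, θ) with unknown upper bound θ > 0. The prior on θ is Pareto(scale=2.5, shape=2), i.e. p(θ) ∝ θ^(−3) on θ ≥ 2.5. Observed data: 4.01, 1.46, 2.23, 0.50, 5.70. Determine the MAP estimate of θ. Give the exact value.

θ̂_MAP = 5.70

The Uniform(0, θ) likelihood is θ^(−n) for θ ≥ max(xᵢ), zero otherwise. Here max(xᵢ) = 5.70.
Posterior ∝ θ^(−3) · θ^(−5) = θ^(−8) on θ ≥ max(2.5, 5.70) = 5.70.
This density is strictly decreasing in θ, so the posterior mode lies at the lower boundary of the support.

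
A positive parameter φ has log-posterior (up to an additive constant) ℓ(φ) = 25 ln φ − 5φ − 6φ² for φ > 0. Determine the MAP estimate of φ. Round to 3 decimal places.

ℓ'(φ) = 25/φ − 5 − 12φ. Setting this to zero and multiplying by φ: 12φ² + 5φ − 25 = 0.
φ = (−5 + √(5² + 4·12·25)) / (2·12) = (−5 + √1225) / 24 = (−5 + 35)/24 = 5/4.
ℓ''(φ) = −25/φ² − 12 < 0, confirming a maximum.

φ̂_MAP = 1.250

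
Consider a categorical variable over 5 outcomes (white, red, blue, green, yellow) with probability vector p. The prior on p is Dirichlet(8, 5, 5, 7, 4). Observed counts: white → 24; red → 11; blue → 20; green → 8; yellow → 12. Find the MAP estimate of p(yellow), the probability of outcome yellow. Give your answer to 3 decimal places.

MAP estimate of p(yellow) = 0.152

The posterior is Dirichlet(αᵢ + nᵢ) = Dirichlet(32, 16, 25, 15, 16).
For a Dirichlet(a₁,…,a_K) with all aᵢ > 1, the mode has j-th component (aⱼ − 1)/(Σaᵢ − K).
Here Σaᵢ = 104 and K = 5, so p(yellow) = (16 − 1)/(104 − 5) = 15/99 ≈ 0.152.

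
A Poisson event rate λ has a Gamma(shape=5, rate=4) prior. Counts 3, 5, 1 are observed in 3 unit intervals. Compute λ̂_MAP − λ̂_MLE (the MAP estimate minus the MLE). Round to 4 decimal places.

Σxᵢ = 9. Posterior is Gamma(14, 7); MAP = (14−1)/7 = 13/7 ≈ 1.85714.
MLE = x̄ = 9/3 ≈ 3.00000.
Difference = 13/7 − 9/3 = -8/7 ≈ -1.1429.

MAP − MLE = -1.1429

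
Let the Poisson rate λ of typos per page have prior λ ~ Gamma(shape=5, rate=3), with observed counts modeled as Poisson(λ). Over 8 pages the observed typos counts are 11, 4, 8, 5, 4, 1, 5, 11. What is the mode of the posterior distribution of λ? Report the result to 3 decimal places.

λ̂_MAP = 4.818

Σxᵢ = 11+4+8+5+4+1+5+11 = 49, with n = 8.
Posterior ∝ λ^4e^(−3λ) · λ^49e^(−8λ) = λ^53e^(−11λ), i.e. Gamma(shape=54, rate=11).
The mode of a Gamma(a, b) with a ≥ 1 (shape–rate) is (a−1)/b = 53/11 ≈ 4.818.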